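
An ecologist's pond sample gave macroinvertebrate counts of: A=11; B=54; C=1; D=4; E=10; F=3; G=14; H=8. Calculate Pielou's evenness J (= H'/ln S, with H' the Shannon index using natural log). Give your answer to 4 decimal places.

0.7394

Total N = 11+54+1+4+10+3+14+8 = 105, so the proportions are 0.104762, 0.514286, 0.009524, 0.038095, 0.095238, 0.028571, 0.133333, 0.07619 (working shown to 6 dp, full precision carried).
H' = −Σ pᵢ ln pᵢ = −((-0.236350) + (-0.341988) + (-0.044323) + (-0.124483) + (-0.223941) + (-0.101581) + (-0.268654) + (-0.196154)) = 1.537473.
With S = 8 species, ln S = 2.079442, so J = 1.537473/2.079442 = 0.739368, i.e. 0.7394 to 4 decimal places.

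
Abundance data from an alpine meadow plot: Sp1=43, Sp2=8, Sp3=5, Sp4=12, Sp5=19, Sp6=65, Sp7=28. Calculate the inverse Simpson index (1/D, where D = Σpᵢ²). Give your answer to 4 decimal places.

4.3478

Total N = 43+8+5+12+19+65+28 = 180, so the proportions are 0.23888889, 0.04444444, 0.02777778, 0.06666667, 0.10555556, 0.36111111, 0.15555556 (working shown to 8 dp, full precision carried).
D = 0.23888889² + 0.04444444² + 0.02777778² + 0.06666667² + 0.10555556² + 0.36111111² + 0.15555556² = 0.05706790 + 0.00197531 + 0.00077160 + 0.00444444 + 0.01114198 + 0.13040123 + 0.02419753 = 0.23000000.
So 1/D = 4.347826, i.e. 4.3478 to 4 decimal places.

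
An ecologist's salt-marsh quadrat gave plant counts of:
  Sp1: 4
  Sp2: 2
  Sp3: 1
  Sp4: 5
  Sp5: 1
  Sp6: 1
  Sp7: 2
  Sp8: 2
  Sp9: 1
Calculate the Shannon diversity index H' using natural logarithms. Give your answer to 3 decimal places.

2.010

Total N = 4+2+1+5+1+1+2+2+1 = 19, so the proportions are 0.21053, 0.10526, 0.05263, 0.26316, 0.05263, 0.05263, 0.10526, 0.10526, 0.05263 (working shown to 5 dp, full precision carried).
Each pᵢ ln pᵢ term: 0.21053×(-1.55814)=-0.32803, 0.10526×(-2.25129)=-0.23698, 0.05263×(-2.94444)=-0.15497, 0.26316×(-1.33500)=-0.35132, 0.05263×(-2.94444)=-0.15497, 0.05263×(-2.94444)=-0.15497, 0.10526×(-2.25129)=-0.23698, 0.10526×(-2.25129)=-0.23698, 0.05263×(-2.94444)=-0.15497.
Sum = -2.01016, so H' = 2.010.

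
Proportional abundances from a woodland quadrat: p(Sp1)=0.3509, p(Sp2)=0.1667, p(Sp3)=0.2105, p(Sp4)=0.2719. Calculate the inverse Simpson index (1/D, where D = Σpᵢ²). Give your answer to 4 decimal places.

3.7153

D = 0.3509² + 0.1667² + 0.2105² + 0.2719² = 0.12313081 + 0.02778889 + 0.04431025 + 0.07392961 = 0.26915956 (working shown to 8 dp, full precision carried).
So 1/D = 3.715268, i.e. 3.7153 to 4 decimal places.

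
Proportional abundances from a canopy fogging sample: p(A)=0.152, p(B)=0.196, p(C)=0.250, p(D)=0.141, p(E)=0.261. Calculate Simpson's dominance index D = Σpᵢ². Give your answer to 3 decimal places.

D = 0.152² + 0.196² + 0.25² + 0.141² + 0.261² = 0.02310 + 0.03842 + 0.06250 + 0.01988 + 0.06812 = 0.21202 (working shown to 5 dp, full precision carried).
To 3 decimal places, D = 0.212.

0.212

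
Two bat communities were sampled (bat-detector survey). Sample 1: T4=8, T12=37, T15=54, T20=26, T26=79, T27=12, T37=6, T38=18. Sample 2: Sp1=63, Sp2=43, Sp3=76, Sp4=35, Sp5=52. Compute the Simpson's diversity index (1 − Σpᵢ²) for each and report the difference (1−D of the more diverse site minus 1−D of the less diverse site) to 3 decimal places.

0.010

Sample 1: N=240, proportions 0.03333, 0.15417, 0.225, 0.10833, 0.32917, 0.05, 0.025, 0.075, giving 1−D = 0.79566 (working shown to 5 dp, full precision carried).
Sample 2: N=269, proportions 0.2342, 0.15985, 0.28253, 0.13011, 0.19331, giving 1−D = 0.78548.
Difference = |0.79566 − 0.78548| = 0.01018, i.e. 0.010 to 3 decimal places.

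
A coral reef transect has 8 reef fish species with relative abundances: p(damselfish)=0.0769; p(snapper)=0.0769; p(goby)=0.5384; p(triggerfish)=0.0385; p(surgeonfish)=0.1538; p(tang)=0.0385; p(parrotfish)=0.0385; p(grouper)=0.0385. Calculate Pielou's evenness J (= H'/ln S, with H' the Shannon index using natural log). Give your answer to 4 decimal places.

0.7297

H' = −Σ pᵢ ln pᵢ = −((-0.197268) + (-0.197268) + (-0.333352) + (-0.125398) + (-0.287929) + (-0.125398) + (-0.125398) + (-0.125398)) = 1.517410 (working shown to 6 dp, full precision carried).
With S = 8 species, ln S = 2.079442, so J = 1.517410/2.079442 = 0.729720, i.e. 0.7297 to 4 decimal places.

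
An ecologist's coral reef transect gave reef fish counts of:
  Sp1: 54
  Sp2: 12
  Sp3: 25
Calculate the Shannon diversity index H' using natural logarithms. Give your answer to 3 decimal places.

0.932

Total N = 54+12+25 = 91, so the proportions are 0.59341, 0.13187, 0.27473 (working shown to 5 dp, full precision carried).
Each pᵢ ln pᵢ term: 0.59341×(-0.52188)=-0.30968, 0.13187×(-2.02595)=-0.26716, 0.27473×(-1.29198)=-0.35494.
Sum = -0.93178, so H' = 0.932.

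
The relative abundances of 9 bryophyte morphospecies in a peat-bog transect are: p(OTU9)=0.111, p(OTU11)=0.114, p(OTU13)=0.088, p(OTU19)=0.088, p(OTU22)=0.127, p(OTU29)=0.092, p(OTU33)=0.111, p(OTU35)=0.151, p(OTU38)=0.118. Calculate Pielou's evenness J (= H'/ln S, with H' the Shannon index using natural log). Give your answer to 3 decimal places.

H' = −Σ pᵢ ln pᵢ = −((-0.24400) + (-0.24756) + (-0.21388) + (-0.21388) + (-0.26207) + (-0.21951) + (-0.24400) + (-0.28546) + (-0.25217)) = 2.18254 (working shown to 5 dp, full precision carried).
With S = 9 species, ln S = 2.19722, so J = 2.18254/2.19722 = 0.99331, i.e. 0.993 to 3 decimal places.

0.993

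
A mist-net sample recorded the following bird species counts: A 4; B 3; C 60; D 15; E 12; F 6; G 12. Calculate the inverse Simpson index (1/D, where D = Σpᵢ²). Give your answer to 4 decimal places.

3.0053

Total N = 4+3+60+15+12+6+12 = 112, so the proportions are 0.0357143, 0.0267857, 0.5357143, 0.1339286, 0.1071429, 0.0535714, 0.1071429 (working shown to 7 dp, full precision carried).
D = 0.0357143² + 0.0267857² + 0.5357143² + 0.1339286² + 0.1071429² + 0.0535714² + 0.1071429² = 0.0012755 + 0.0007175 + 0.2869898 + 0.0179369 + 0.0114796 + 0.0028699 + 0.0114796 = 0.3327487.
So 1/D = 3.005271, i.e. 3.0053 to 4 decimal places.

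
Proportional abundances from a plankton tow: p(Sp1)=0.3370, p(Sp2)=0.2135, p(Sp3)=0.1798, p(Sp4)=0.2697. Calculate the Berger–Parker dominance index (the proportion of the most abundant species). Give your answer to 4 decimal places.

0.3370

The largest proportion is 0.337, i.e. d = 0.3370 to 4 decimal places.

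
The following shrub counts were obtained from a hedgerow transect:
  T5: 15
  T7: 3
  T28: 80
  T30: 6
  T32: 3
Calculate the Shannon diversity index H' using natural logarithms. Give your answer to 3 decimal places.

Total N = 15+3+80+6+3 = 107, so the proportions are 0.14019, 0.02804, 0.74766, 0.05607, 0.02804 (working shown to 5 dp, full precision carried).
Each pᵢ ln pᵢ term: 0.14019×(-1.96478)=-0.27544, 0.02804×(-3.57422)=-0.10021, 0.74766×(-0.29080)=-0.21742, 0.05607×(-2.88107)=-0.16156, 0.02804×(-3.57422)=-0.10021.
Sum = -0.85484, so H' = 0.855.

0.855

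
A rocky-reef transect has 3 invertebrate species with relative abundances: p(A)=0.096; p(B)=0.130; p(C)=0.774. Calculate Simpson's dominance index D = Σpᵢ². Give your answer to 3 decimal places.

0.625

D = 0.096² + 0.13² + 0.774² = 0.00922 + 0.01690 + 0.59908 = 0.62519 (working shown to 5 dp, full precision carried).
To 3 decimal places, D = 0.625.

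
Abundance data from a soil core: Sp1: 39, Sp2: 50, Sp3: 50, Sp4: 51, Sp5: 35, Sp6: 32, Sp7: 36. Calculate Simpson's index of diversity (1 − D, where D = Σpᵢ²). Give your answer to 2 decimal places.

0.85

Total N = 39+50+50+51+35+32+36 = 293, so the proportions are 0.1331, 0.1706, 0.1706, 0.1741, 0.1195, 0.1092, 0.1229 (working shown to 4 dp, full precision carried).
D = 0.1331² + 0.1706² + 0.1706² + 0.1741² + 0.1195² + 0.1092² + 0.1229² = 0.0177 + 0.0291 + 0.0291 + 0.0303 + 0.0143 + 0.0119 + 0.0151 = 0.1475.
So 1 − D = 0.8525, i.e. 0.85 to 2 decimal places.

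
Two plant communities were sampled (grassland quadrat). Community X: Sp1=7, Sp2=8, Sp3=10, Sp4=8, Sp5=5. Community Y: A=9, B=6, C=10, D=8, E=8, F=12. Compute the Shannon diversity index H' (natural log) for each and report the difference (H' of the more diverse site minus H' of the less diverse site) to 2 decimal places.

Community X: N=38, proportions 0.1842, 0.2105, 0.2632, 0.2105, 0.1316, giving H' = 1.5859 (working shown to 4 dp, full precision carried).
Community Y: N=53, proportions 0.1698, 0.1132, 0.1887, 0.1509, 0.1509, 0.2264, giving H' = 1.7695.
Difference = |1.5859 − 1.7695| = 0.1836, i.e. 0.18 to 2 decimal places.

0.18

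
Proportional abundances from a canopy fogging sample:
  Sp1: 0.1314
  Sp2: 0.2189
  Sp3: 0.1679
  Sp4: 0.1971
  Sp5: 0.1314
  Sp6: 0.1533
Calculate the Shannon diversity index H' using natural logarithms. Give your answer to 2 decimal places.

1.77

Each pᵢ ln pᵢ term (working shown to 4 dp, full precision carried): 0.1314×(-2.0295)=-0.2667, 0.2189×(-1.5191)=-0.3325, 0.1679×(-1.7844)=-0.2996, 0.1971×(-1.6240)=-0.3201, 0.1314×(-2.0295)=-0.2667, 0.1533×(-1.8754)=-0.2875.
Sum = -1.7731, so H' = 1.77.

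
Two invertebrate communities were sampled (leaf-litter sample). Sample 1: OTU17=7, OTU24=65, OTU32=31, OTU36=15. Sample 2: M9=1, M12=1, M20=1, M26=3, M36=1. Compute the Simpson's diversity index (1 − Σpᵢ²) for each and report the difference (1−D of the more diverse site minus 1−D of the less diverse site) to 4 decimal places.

0.1268

Sample 1: N=118, proportions 0.059322, 0.550847, 0.262712, 0.127119, giving 1−D = 0.607871 (working shown to 6 dp, full precision carried).
Sample 2: N=7, proportions 0.142857, 0.142857, 0.142857, 0.428571, 0.142857, giving 1−D = 0.734694.
Difference = |0.607871 − 0.734694| = 0.126823, i.e. 0.1268 to 4 decimal places.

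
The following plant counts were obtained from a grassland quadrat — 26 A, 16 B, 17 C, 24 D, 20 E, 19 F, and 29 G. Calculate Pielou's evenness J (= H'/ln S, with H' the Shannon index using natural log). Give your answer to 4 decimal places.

Total N = 26+16+17+24+20+19+29 = 151, so the proportions are 0.172185, 0.10596, 0.112583, 0.15894, 0.13245, 0.125828, 0.192053 (working shown to 6 dp, full precision carried).
H' = −Σ pᵢ ln pᵢ = −((-0.302906) + (-0.237848) + (-0.245888) + (-0.292327) + (-0.267755) + (-0.260821) + (-0.316884)) = 1.924429.
With S = 7 species, ln S = 1.945910, so J = 1.924429/1.945910 = 0.988961, i.e. 0.9890 to 4 decimal places.

0.9890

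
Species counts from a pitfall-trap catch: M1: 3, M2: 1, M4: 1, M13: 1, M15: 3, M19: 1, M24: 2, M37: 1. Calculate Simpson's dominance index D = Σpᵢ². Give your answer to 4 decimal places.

0.1598

Total N = 3+1+1+1+3+1+2+1 = 13, so the proportions are 0.230769, 0.076923, 0.076923, 0.076923, 0.230769, 0.076923, 0.153846, 0.076923 (working shown to 6 dp, full precision carried).
D = 0.230769² + 0.076923² + 0.076923² + 0.076923² + 0.230769² + 0.076923² + 0.153846² + 0.076923² = 0.053254 + 0.005917 + 0.005917 + 0.005917 + 0.053254 + 0.005917 + 0.023669 + 0.005917 = 0.159763.
To 4 decimal places, D = 0.1598.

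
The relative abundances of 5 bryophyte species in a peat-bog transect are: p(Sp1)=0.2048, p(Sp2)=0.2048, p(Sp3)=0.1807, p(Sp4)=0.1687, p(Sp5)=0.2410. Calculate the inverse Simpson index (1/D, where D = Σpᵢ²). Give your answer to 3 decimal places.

4.924

D = 0.2048² + 0.2048² + 0.1807² + 0.1687² + 0.241² = 0.0419430 + 0.0419430 + 0.0326525 + 0.0284597 + 0.0580810 = 0.2030793 (working shown to 7 dp, full precision carried).
So 1/D = 4.92419, i.e. 4.924 to 3 decimal places.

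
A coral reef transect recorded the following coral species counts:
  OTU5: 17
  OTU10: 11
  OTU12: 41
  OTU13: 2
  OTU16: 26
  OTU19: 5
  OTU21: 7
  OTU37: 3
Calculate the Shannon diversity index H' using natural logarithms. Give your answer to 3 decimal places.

1.702

Total N = 17+11+41+2+26+5+7+3 = 112, so the proportions are 0.15179, 0.09821, 0.36607, 0.01786, 0.23214, 0.04464, 0.0625, 0.02679 (working shown to 5 dp, full precision carried).
Each pᵢ ln pᵢ term: 0.15179×(-1.88529)=-0.28616, 0.09821×(-2.32060)=-0.22792, 0.36607×(-1.00493)=-0.36787, 0.01786×(-4.02535)=-0.07188, 0.23214×(-1.46040)=-0.33902, 0.04464×(-3.10906)=-0.13880, 0.0625×(-2.77259)=-0.17329, 0.02679×(-3.61989)=-0.09696.
Sum = -1.70190, so H' = 1.702.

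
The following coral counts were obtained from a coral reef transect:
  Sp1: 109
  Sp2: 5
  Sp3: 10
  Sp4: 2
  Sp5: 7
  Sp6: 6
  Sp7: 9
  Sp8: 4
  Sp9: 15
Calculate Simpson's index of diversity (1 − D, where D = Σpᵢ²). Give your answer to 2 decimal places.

Total N = 109+5+10+2+7+6+9+4+15 = 167, so the proportions are 0.6527, 0.0299, 0.0599, 0.012, 0.0419, 0.0359, 0.0539, 0.024, 0.0898 (working shown to 4 dp, full precision carried).
D = 0.6527² + 0.0299² + 0.0599² + 0.012² + 0.0419² + 0.0359² + 0.0539² + 0.024² + 0.0898² = 0.4260 + 0.0009 + 0.0036 + 0.0001 + 0.0018 + 0.0013 + 0.0029 + 0.0006 + 0.0081 = 0.4452.
So 1 − D = 0.5548, i.e. 0.55 to 2 decimal places.

0.55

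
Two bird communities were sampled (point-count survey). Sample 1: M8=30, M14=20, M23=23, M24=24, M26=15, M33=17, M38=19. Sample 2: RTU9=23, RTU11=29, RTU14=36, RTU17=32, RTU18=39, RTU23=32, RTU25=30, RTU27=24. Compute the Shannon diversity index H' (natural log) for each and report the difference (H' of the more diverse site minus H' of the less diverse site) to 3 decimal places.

Sample 1: N=148, proportions 0.202703, 0.135135, 0.155405, 0.162162, 0.101351, 0.114865, 0.128378, giving H' = 1.922415 (working shown to 6 dp, full precision carried).
Sample 2: N=245, proportions 0.093878, 0.118367, 0.146939, 0.130612, 0.159184, 0.130612, 0.122449, 0.097959, giving H' = 2.065463.
Difference = |1.922415 − 2.065463| = 0.143048, i.e. 0.143 to 3 decimal places.

0.143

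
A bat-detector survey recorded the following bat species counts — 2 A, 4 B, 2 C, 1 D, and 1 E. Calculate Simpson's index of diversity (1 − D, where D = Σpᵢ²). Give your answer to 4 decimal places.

Total N = 2+4+2+1+1 = 10, so the proportions are 0.2, 0.4, 0.2, 0.1, 0.1 (working shown to 6 dp, full precision carried).
D = 0.2² + 0.4² + 0.2² + 0.1² + 0.1² = 0.040000 + 0.160000 + 0.040000 + 0.010000 + 0.010000 = 0.260000.
So 1 − D = 0.740000, i.e. 0.7400 to 4 decimal places.

0.7400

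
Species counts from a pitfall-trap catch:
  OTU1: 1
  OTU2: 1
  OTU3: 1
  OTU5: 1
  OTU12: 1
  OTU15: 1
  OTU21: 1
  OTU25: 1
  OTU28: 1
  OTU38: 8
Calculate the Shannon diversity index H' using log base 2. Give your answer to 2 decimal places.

2.68

Total N = 1+1+1+1+1+1+1+1+1+8 = 17, so the proportions are 0.0588, 0.0588, 0.0588, 0.0588, 0.0588, 0.0588, 0.0588, 0.0588, 0.0588, 0.4706 (working shown to 4 dp, full precision carried).
Each pᵢ log₂ pᵢ term: 0.0588×(-4.0875)=-0.2404, 0.0588×(-4.0875)=-0.2404, 0.0588×(-4.0875)=-0.2404, 0.0588×(-4.0875)=-0.2404, 0.0588×(-4.0875)=-0.2404, 0.0588×(-4.0875)=-0.2404, 0.0588×(-4.0875)=-0.2404, 0.0588×(-4.0875)=-0.2404, 0.0588×(-4.0875)=-0.2404, 0.4706×(-1.0875)=-0.5117.
Sum = -2.6757, so H' = 2.68.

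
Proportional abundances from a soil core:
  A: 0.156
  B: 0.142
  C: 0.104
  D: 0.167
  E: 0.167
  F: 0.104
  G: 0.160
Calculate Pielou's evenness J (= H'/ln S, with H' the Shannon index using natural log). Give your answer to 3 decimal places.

0.991

H' = −Σ pᵢ ln pᵢ = −((-0.28983) + (-0.27717) + (-0.23539) + (-0.29889) + (-0.29889) + (-0.23539) + (-0.29321)) = 1.92878 (working shown to 5 dp, full precision carried).
With S = 7 species, ln S = 1.94591, so J = 1.92878/1.94591 = 0.99120, i.e. 0.991 to 3 decimal places.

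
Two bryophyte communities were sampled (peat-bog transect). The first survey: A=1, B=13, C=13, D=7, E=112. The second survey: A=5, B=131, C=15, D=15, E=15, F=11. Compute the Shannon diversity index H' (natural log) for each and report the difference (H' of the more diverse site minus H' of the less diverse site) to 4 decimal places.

The first survey: N=146, proportions 0.0068493, 0.0890411, 0.0890411, 0.0479452, 0.7671233, giving H' = 0.8138674 (working shown to 7 dp, full precision carried).
The second survey: N=192, proportions 0.0260417, 0.6822917, 0.078125, 0.078125, 0.078125, 0.0572917, giving H' = 1.1171977.
Difference = |0.8138674 − 1.1171977| = 0.3033303, i.e. 0.3033 to 4 decimal places.

0.3033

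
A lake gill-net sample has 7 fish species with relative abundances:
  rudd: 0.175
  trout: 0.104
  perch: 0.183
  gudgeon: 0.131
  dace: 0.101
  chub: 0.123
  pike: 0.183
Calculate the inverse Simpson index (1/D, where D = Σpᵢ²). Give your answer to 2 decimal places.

6.63

D = 0.175² + 0.104² + 0.183² + 0.131² + 0.101² + 0.123² + 0.183² = 0.030625 + 0.010816 + 0.033489 + 0.017161 + 0.010201 + 0.015129 + 0.033489 = 0.150910 (working shown to 6 dp, full precision carried).
So 1/D = 6.6265, i.e. 6.63 to 2 decimal places.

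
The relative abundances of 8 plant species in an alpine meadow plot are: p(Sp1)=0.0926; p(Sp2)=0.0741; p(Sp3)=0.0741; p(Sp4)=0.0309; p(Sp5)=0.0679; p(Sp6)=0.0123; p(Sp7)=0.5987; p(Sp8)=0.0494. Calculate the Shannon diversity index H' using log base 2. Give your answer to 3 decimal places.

2.028

Each pᵢ log₂ pᵢ term (working shown to 5 dp, full precision carried): 0.0926×(-3.43284)=-0.31788, 0.0741×(-3.75438)=-0.27820, 0.0741×(-3.75438)=-0.27820, 0.0309×(-5.01625)=-0.15500, 0.0679×(-3.88044)=-0.26348, 0.0123×(-6.34520)=-0.07805, 0.5987×(-0.74009)=-0.44309, 0.0494×(-4.33935)=-0.21436.
Sum = -2.02827, so H' = 2.028.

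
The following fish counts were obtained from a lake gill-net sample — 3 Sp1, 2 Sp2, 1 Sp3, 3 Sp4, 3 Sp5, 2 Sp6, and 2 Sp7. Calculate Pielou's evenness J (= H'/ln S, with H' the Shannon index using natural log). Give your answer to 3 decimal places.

0.974

Total N = 3+2+1+3+3+2+2 = 16, so the proportions are 0.1875, 0.125, 0.0625, 0.1875, 0.1875, 0.125, 0.125 (working shown to 5 dp, full precision carried).
H' = −Σ pᵢ ln pᵢ = −((-0.31387) + (-0.25993) + (-0.17329) + (-0.31387) + (-0.31387) + (-0.25993) + (-0.25993)) = 1.89469.
With S = 7 species, ln S = 1.94591, so J = 1.89469/1.94591 = 0.97368, i.e. 0.974 to 3 decimal places.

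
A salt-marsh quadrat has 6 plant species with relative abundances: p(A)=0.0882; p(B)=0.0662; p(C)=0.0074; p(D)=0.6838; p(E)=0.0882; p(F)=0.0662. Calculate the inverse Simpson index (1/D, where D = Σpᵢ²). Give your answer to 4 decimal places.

2.0327

D = 0.0882² + 0.0662² + 0.0074² + 0.6838² + 0.0882² + 0.0662² = 0.0077792 + 0.0043824 + 0.0000548 + 0.4675824 + 0.0077792 + 0.0043824 = 0.4919606 (working shown to 7 dp, full precision carried).
So 1/D = 2.032683, i.e. 2.0327 to 4 decimal places.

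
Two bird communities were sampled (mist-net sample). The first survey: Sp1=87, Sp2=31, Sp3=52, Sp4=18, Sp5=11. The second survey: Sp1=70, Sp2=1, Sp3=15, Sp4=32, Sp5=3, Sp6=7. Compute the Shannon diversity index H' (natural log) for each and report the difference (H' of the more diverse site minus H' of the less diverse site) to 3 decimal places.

0.167

The first survey: N=199, proportions 0.43719, 0.15578, 0.26131, 0.09045, 0.05528, giving H' = 1.37946 (working shown to 5 dp, full precision carried).
The second survey: N=128, proportions 0.54688, 0.00781, 0.11719, 0.25, 0.02344, 0.05469, giving H' = 1.21269.
Difference = |1.37946 − 1.21269| = 0.16677, i.e. 0.167 to 3 decimal places.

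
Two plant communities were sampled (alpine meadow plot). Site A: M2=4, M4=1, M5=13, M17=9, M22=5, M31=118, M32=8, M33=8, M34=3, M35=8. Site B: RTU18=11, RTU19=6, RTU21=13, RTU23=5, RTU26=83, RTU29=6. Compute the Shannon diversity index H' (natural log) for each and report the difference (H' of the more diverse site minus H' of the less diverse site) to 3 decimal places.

Site A: N=177, proportions 0.0226, 0.00565, 0.07345, 0.05085, 0.02825, 0.66667, 0.0452, 0.0452, 0.01695, 0.0452, giving H' = 1.31821 (working shown to 5 dp, full precision carried).
Site B: N=124, proportions 0.08871, 0.04839, 0.10484, 0.04032, 0.66935, 0.04839, giving H' = 1.14259.
Difference = |1.31821 − 1.14259| = 0.17562, i.e. 0.176 to 3 decimal places.

0.176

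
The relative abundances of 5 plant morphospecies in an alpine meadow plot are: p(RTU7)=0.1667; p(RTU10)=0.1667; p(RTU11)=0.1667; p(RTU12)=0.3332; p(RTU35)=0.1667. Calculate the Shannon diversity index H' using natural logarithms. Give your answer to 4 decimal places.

1.5608

Each pᵢ ln pᵢ term (working shown to 6 dp, full precision carried): 0.1667×(-1.791559)=-0.298653, 0.1667×(-1.791559)=-0.298653, 0.1667×(-1.791559)=-0.298653, 0.3332×(-1.099012)=-0.366191, 0.1667×(-1.791559)=-0.298653.
Sum = -1.560803, so H' = 1.5608.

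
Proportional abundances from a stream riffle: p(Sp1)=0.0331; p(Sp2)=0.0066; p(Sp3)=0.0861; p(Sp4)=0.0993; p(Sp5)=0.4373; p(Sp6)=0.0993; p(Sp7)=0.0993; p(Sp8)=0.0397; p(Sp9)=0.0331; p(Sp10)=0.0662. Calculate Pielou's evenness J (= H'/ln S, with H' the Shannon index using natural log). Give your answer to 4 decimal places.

0.7937

H' = −Σ pᵢ ln pᵢ = −((-0.112812) + (-0.033137) + (-0.211138) + (-0.229344) + (-0.361706) + (-0.229344) + (-0.229344) + (-0.128088) + (-0.112812) + (-0.179738)) = 1.827465 (working shown to 6 dp, full precision carried).
With S = 10 species, ln S = 2.302585, so J = 1.827465/2.302585 = 0.793658, i.e. 0.7937 to 4 decimal places.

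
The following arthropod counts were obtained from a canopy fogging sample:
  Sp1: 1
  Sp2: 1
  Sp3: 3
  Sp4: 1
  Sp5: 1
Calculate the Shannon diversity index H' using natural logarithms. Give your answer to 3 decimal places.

Total N = 1+1+3+1+1 = 7, so the proportions are 0.14286, 0.14286, 0.42857, 0.14286, 0.14286 (working shown to 5 dp, full precision carried).
Each pᵢ ln pᵢ term: 0.14286×(-1.94591)=-0.27799, 0.14286×(-1.94591)=-0.27799, 0.42857×(-0.84730)=-0.36313, 0.14286×(-1.94591)=-0.27799, 0.14286×(-1.94591)=-0.27799.
Sum = -1.47508, so H' = 1.475.

1.475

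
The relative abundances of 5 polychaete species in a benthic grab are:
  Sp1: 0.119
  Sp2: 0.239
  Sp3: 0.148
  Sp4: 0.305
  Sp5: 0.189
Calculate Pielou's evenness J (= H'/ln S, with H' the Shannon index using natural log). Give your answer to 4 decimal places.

H' = −Σ pᵢ ln pᵢ = −((-0.253307) + (-0.342079) + (-0.282760) + (-0.362170) + (-0.314876)) = 1.555192 (working shown to 6 dp, full precision carried).
With S = 5 species, ln S = 1.609438, so J = 1.555192/1.609438 = 0.966295, i.e. 0.9663 to 4 decimal places.

0.9663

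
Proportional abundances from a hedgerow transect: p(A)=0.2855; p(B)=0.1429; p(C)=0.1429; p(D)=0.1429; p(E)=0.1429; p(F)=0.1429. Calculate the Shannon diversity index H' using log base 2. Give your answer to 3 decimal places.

2.522

Each pᵢ log₂ pᵢ term (working shown to 5 dp, full precision carried): 0.2855×(-1.80844)=-0.51631, 0.1429×(-2.80692)=-0.40111, 0.1429×(-2.80692)=-0.40111, 0.1429×(-2.80692)=-0.40111, 0.1429×(-2.80692)=-0.40111, 0.1429×(-2.80692)=-0.40111.
Sum = -2.52185, so H' = 2.522.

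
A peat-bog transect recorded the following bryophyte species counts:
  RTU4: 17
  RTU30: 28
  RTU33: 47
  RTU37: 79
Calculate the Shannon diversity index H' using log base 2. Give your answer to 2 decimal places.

1.79

Total N = 17+28+47+79 = 171, so the proportions are 0.0994, 0.1637, 0.2749, 0.462 (working shown to 4 dp, full precision carried).
Each pᵢ log₂ pᵢ term: 0.0994×(-3.3304)=-0.3311, 0.1637×(-2.6105)=-0.4274, 0.2749×(-1.8633)=-0.5121, 0.462×(-1.1141)=-0.5147.
Sum = -1.7854, so H' = 1.79.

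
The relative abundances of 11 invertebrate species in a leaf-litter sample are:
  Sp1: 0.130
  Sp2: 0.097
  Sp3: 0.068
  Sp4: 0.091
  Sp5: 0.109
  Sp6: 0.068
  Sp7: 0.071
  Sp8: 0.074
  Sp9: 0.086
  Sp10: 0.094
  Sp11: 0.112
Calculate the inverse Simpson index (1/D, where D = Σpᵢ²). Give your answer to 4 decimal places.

10.5250

D = 0.13² + 0.097² + 0.068² + 0.091² + 0.109² + 0.068² + 0.071² + 0.074² + 0.086² + 0.094² + 0.112² = 0.016900000 + 0.009409000 + 0.004624000 + 0.008281000 + 0.011881000 + 0.004624000 + 0.005041000 + 0.005476000 + 0.007396000 + 0.008836000 + 0.012544000 = 0.095012000 (working shown to 9 dp, full precision carried).
So 1/D = 10.524986, i.e. 10.5250 to 4 decimal places.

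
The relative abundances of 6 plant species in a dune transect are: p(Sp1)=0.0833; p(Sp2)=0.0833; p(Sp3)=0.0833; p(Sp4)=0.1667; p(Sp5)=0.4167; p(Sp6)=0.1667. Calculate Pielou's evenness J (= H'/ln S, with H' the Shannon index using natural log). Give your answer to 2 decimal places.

0.88

H' = −Σ pᵢ ln pᵢ = −((-0.2070) + (-0.2070) + (-0.2070) + (-0.2987) + (-0.3648) + (-0.2987)) = 1.5832 (working shown to 4 dp, full precision carried).
With S = 6 species, ln S = 1.7918, so J = 1.5832/1.7918 = 0.8836, i.e. 0.88 to 2 decimal places.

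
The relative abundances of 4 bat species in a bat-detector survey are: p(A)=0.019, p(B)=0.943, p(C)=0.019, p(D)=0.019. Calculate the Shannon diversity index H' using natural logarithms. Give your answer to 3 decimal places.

0.281

Each pᵢ ln pᵢ term (working shown to 5 dp, full precision carried): 0.019×(-3.96332)=-0.07530, 0.943×(-0.05869)=-0.05534, 0.019×(-3.96332)=-0.07530, 0.019×(-3.96332)=-0.07530.
Sum = -0.28125, so H' = 0.281.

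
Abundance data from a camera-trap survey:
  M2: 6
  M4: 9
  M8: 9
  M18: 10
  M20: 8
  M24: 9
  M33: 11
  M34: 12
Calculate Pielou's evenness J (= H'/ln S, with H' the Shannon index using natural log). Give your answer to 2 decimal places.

0.99

Total N = 6+9+9+10+8+9+11+12 = 74, so the proportions are 0.0811, 0.1216, 0.1216, 0.1351, 0.1081, 0.1216, 0.1486, 0.1622 (working shown to 4 dp, full precision carried).
H' = −Σ pᵢ ln pᵢ = −((-0.2037) + (-0.2562) + (-0.2562) + (-0.2705) + (-0.2405) + (-0.2562) + (-0.2833) + (-0.2950)) = 2.0617.
With S = 8 species, ln S = 2.0794, so J = 2.0617/2.0794 = 0.9915, i.e. 0.99 to 2 decimal places.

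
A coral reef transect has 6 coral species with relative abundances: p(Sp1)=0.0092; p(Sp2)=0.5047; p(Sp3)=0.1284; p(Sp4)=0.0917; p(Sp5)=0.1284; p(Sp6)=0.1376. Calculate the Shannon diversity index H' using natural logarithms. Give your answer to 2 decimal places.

Each pᵢ ln pᵢ term (working shown to 4 dp, full precision carried): 0.0092×(-4.6886)=-0.0431, 0.5047×(-0.6838)=-0.3451, 0.1284×(-2.0526)=-0.2636, 0.0917×(-2.3892)=-0.2191, 0.1284×(-2.0526)=-0.2636, 0.1376×(-1.9834)=-0.2729.
Sum = -1.4074, so H' = 1.41.

1.41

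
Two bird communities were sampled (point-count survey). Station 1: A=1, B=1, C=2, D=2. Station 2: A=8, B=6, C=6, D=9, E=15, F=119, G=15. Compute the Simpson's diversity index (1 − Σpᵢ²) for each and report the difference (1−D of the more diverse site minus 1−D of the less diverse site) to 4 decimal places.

Station 1: N=6, proportions 0.1666667, 0.1666667, 0.3333333, 0.3333333, giving 1−D = 0.7222222 (working shown to 7 dp, full precision carried).
Station 2: N=178, proportions 0.0449438, 0.0337079, 0.0337079, 0.0505618, 0.0842697, 0.6685393, 0.0842697, giving 1−D = 0.5320035.
Difference = |0.7222222 − 0.5320035| = 0.1902187, i.e. 0.1902 to 4 decimal places.

0.1902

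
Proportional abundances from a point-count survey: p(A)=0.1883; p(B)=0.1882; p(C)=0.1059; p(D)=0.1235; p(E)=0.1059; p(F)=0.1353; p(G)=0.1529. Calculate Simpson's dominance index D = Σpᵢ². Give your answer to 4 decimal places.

0.1502

D = 0.1883² + 0.1882² + 0.1059² + 0.1235² + 0.1059² + 0.1353² + 0.1529² = 0.035457 + 0.035419 + 0.011215 + 0.015252 + 0.011215 + 0.018306 + 0.023378 = 0.150243 (working shown to 6 dp, full precision carried).
To 4 decimal places, D = 0.1502.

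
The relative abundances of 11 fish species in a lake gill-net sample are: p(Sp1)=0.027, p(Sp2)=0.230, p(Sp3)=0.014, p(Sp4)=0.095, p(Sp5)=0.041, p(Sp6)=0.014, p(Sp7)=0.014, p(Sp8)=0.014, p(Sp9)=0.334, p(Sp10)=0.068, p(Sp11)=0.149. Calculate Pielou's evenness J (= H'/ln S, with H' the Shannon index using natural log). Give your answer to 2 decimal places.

0.78

H' = −Σ pᵢ ln pᵢ = −((-0.0975) + (-0.3380) + (-0.0598) + (-0.2236) + (-0.1310) + (-0.0598) + (-0.0598) + (-0.0598) + (-0.3663) + (-0.1828) + (-0.2837)) = 1.8619 (working shown to 4 dp, full precision carried).
With S = 11 species, ln S = 2.3979, so J = 1.8619/2.3979 = 0.7765, i.e. 0.78 to 2 decimal places.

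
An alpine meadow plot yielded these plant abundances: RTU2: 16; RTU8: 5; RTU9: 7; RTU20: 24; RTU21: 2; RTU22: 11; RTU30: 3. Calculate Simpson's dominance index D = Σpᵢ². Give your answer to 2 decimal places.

0.22

Total N = 16+5+7+24+2+11+3 = 68, so the proportions are 0.23529, 0.07353, 0.10294, 0.35294, 0.02941, 0.16176, 0.04412 (working shown to 5 dp, full precision carried).
D = 0.23529² + 0.07353² + 0.10294² + 0.35294² + 0.02941² + 0.16176² + 0.04412² = 0.05536 + 0.00541 + 0.01060 + 0.12457 + 0.00087 + 0.02617 + 0.00195 = 0.22491.
To 2 decimal places, D = 0.22.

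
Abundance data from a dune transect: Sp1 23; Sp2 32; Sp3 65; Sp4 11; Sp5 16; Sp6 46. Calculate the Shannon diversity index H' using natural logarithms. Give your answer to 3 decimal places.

1.629

Total N = 23+32+65+11+16+46 = 193, so the proportions are 0.11917, 0.1658, 0.33679, 0.05699, 0.0829, 0.23834 (working shown to 5 dp, full precision carried).
Each pᵢ ln pᵢ term: 0.11917×(-2.12720)=-0.25350, 0.1658×(-1.79695)=-0.29794, 0.33679×(-1.08830)=-0.36653, 0.05699×(-2.86479)=-0.16328, 0.0829×(-2.49010)=-0.20643, 0.23834×(-1.43405)=-0.34179.
Sum = -1.62947, so H' = 1.629.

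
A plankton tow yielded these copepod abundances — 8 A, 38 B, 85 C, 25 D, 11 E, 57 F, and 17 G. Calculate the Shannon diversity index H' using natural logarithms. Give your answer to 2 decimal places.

1.68

Total N = 8+38+85+25+11+57+17 = 241, so the proportions are 0.0332, 0.1577, 0.3527, 0.1037, 0.0456, 0.2365, 0.0705 (working shown to 4 dp, full precision carried).
Each pᵢ ln pᵢ term: 0.0332×(-3.4054)=-0.1130, 0.1577×(-1.8472)=-0.2913, 0.3527×(-1.0421)=-0.3676, 0.1037×(-2.2659)=-0.2351, 0.0456×(-3.0869)=-0.1409, 0.2365×(-1.4417)=-0.3410, 0.0705×(-2.6516)=-0.1870.
Sum = -1.6758, so H' = 1.68.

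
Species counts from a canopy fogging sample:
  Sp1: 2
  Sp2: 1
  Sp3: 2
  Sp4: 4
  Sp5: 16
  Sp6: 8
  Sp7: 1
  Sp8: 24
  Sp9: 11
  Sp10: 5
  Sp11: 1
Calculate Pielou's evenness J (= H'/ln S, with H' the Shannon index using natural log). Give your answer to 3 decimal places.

0.800

Total N = 2+1+2+4+16+8+1+24+11+5+1 = 75, so the proportions are 0.02667, 0.01333, 0.02667, 0.05333, 0.21333, 0.10667, 0.01333, 0.32, 0.14667, 0.06667, 0.01333 (working shown to 5 dp, full precision carried).
H' = −Σ pᵢ ln pᵢ = −((-0.09665) + (-0.05757) + (-0.09665) + (-0.15633) + (-0.32958) + (-0.23872) + (-0.05757) + (-0.36462) + (-0.28154) + (-0.18054) + (-0.05757)) = 1.91733.
With S = 11 species, ln S = 2.39790, so J = 1.91733/2.39790 = 0.79959, i.e. 0.800 to 3 decimal places.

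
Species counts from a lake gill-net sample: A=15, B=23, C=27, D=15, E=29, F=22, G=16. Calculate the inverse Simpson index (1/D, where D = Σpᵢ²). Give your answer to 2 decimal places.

6.57

Total N = 15+23+27+15+29+22+16 = 147, so the proportions are 0.102041, 0.156463, 0.183673, 0.102041, 0.197279, 0.14966, 0.108844 (working shown to 6 dp, full precision carried).
D = 0.102041² + 0.156463² + 0.183673² + 0.102041² + 0.197279² + 0.14966² + 0.108844² = 0.010412 + 0.024481 + 0.033736 + 0.010412 + 0.038919 + 0.022398 + 0.011847 = 0.152205.
So 1/D = 6.5701, i.e. 6.57 to 2 decimal places.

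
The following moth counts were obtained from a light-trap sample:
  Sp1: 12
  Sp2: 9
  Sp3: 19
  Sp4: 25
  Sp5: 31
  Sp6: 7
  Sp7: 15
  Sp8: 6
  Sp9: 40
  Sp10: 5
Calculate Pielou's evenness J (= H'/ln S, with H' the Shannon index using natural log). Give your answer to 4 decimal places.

Total N = 12+9+19+25+31+7+15+6+40+5 = 169, so the proportions are 0.071006, 0.053254, 0.112426, 0.147929, 0.183432, 0.04142, 0.088757, 0.035503, 0.236686, 0.029586 (working shown to 6 dp, full precision carried).
H' = −Σ pᵢ ln pᵢ = −((-0.187810) + (-0.156178) + (-0.245703) + (-0.282696) + (-0.311084) + (-0.131881) + (-0.214957) + (-0.118514) + (-0.341070) + (-0.104156)) = 2.094048.
With S = 10 species, ln S = 2.302585, so J = 2.094048/2.302585 = 0.909433, i.e. 0.9094 to 4 decimal places.

0.9094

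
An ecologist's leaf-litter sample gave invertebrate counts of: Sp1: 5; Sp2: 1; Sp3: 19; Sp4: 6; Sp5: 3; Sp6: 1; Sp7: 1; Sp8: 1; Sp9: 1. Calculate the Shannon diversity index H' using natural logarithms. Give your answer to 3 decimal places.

1.584

Total N = 5+1+19+6+3+1+1+1+1 = 38, so the proportions are 0.13158, 0.02632, 0.5, 0.15789, 0.07895, 0.02632, 0.02632, 0.02632, 0.02632 (working shown to 5 dp, full precision carried).
Each pᵢ ln pᵢ term: 0.13158×(-2.02815)=-0.26686, 0.02632×(-3.63759)=-0.09573, 0.5×(-0.69315)=-0.34657, 0.15789×(-1.84583)=-0.29145, 0.07895×(-2.53897)=-0.20045, 0.02632×(-3.63759)=-0.09573, 0.02632×(-3.63759)=-0.09573, 0.02632×(-3.63759)=-0.09573, 0.02632×(-3.63759)=-0.09573.
Sum = -1.58396, so H' = 1.584.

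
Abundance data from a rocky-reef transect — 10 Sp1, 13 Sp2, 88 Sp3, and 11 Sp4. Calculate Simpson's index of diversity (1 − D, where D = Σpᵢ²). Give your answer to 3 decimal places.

Total N = 10+13+88+11 = 122, so the proportions are 0.08197, 0.10656, 0.72131, 0.09016 (working shown to 5 dp, full precision carried).
D = 0.08197² + 0.10656² + 0.72131² + 0.09016² = 0.00672 + 0.01135 + 0.52029 + 0.00813 = 0.54649.
So 1 − D = 0.45351, i.e. 0.454 to 3 decimal places.

0.454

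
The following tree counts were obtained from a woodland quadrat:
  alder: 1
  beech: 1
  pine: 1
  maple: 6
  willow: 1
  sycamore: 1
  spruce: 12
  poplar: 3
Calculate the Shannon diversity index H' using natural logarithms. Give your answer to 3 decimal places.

Total N = 1+1+1+6+1+1+12+3 = 26, so the proportions are 0.03846, 0.03846, 0.03846, 0.23077, 0.03846, 0.03846, 0.46154, 0.11538 (working shown to 5 dp, full precision carried).
Each pᵢ ln pᵢ term: 0.03846×(-3.25810)=-0.12531, 0.03846×(-3.25810)=-0.12531, 0.03846×(-3.25810)=-0.12531, 0.23077×(-1.46634)=-0.33839, 0.03846×(-3.25810)=-0.12531, 0.03846×(-3.25810)=-0.12531, 0.46154×(-0.77319)=-0.35686, 0.11538×(-2.15948)=-0.24917.
Sum = -1.57097, so H' = 1.571.

1.571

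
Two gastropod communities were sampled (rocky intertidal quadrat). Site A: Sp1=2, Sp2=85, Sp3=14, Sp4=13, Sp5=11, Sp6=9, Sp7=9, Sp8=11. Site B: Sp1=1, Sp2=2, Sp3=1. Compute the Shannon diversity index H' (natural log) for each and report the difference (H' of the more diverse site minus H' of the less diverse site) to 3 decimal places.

0.480

Site A: N=154, proportions 0.01299, 0.55195, 0.09091, 0.08442, 0.07143, 0.05844, 0.05844, 0.07143, giving H' = 1.52003 (working shown to 5 dp, full precision carried).
Site B: N=4, proportions 0.25, 0.5, 0.25, giving H' = 1.03972.
Difference = |1.52003 − 1.03972| = 0.48031, i.e. 0.480 to 3 decimal places.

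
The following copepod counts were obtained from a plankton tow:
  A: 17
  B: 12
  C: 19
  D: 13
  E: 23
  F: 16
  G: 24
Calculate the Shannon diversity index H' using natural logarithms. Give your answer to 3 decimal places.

Total N = 17+12+19+13+23+16+24 = 124, so the proportions are 0.1371, 0.09677, 0.15323, 0.10484, 0.18548, 0.12903, 0.19355 (working shown to 5 dp, full precision carried).
Each pᵢ ln pᵢ term: 0.1371×(-1.98707)=-0.27242, 0.09677×(-2.33537)=-0.22600, 0.15323×(-1.87584)=-0.28743, 0.10484×(-2.25533)=-0.23645, 0.18548×(-1.68479)=-0.31250, 0.12903×(-2.04769)=-0.26422, 0.19355×(-1.64223)=-0.31785.
Sum = -1.91687, so H' = 1.917.

1.917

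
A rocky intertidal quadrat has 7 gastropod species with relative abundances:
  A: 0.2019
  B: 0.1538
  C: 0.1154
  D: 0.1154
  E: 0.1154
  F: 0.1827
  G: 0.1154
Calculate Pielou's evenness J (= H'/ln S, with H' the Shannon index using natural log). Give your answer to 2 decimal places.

H' = −Σ pᵢ ln pᵢ = −((-0.3230) + (-0.2879) + (-0.2492) + (-0.2492) + (-0.2492) + (-0.3106) + (-0.2492)) = 1.9183 (working shown to 4 dp, full precision carried).
With S = 7 species, ln S = 1.9459, so J = 1.9183/1.9459 = 0.9858, i.e. 0.99 to 2 decimal places.

0.99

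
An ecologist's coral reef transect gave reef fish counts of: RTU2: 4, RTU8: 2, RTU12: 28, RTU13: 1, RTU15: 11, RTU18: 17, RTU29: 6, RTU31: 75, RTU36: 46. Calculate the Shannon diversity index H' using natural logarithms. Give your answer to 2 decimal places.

1.64

Total N = 4+2+28+1+11+17+6+75+46 = 190, so the proportions are 0.0211, 0.0105, 0.1474, 0.0053, 0.0579, 0.0895, 0.0316, 0.3947, 0.2421 (working shown to 4 dp, full precision carried).
Each pᵢ ln pᵢ term: 0.0211×(-3.8607)=-0.0813, 0.0105×(-4.5539)=-0.0479, 0.1474×(-1.9148)=-0.2822, 0.0053×(-5.2470)=-0.0276, 0.0579×(-2.8491)=-0.1649, 0.0895×(-2.4138)=-0.2160, 0.0316×(-3.4553)=-0.1091, 0.3947×(-0.9295)=-0.3669, 0.2421×(-1.4184)=-0.3434.
Sum = -1.6394, so H' = 1.64.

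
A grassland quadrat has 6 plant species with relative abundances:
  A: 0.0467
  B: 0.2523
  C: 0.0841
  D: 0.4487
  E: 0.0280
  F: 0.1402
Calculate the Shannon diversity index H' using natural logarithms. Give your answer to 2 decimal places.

Each pᵢ ln pᵢ term (working shown to 4 dp, full precision carried): 0.0467×(-3.0640)=-0.1431, 0.2523×(-1.3771)=-0.3475, 0.0841×(-2.4757)=-0.2082, 0.4487×(-0.8014)=-0.3596, 0.028×(-3.5756)=-0.1001, 0.1402×(-1.9647)=-0.2754.
Sum = -1.4339, so H' = 1.43.

1.43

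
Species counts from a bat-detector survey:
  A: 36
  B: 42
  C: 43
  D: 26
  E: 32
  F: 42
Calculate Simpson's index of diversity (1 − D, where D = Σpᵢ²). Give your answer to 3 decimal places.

Total N = 36+42+43+26+32+42 = 221, so the proportions are 0.1629, 0.19005, 0.19457, 0.11765, 0.1448, 0.19005 (working shown to 5 dp, full precision carried).
D = 0.1629² + 0.19005² + 0.19457² + 0.11765² + 0.1448² + 0.19005² = 0.02654 + 0.03612 + 0.03786 + 0.01384 + 0.02097 + 0.03612 = 0.17143.
So 1 − D = 0.82857, i.e. 0.829 to 3 decimal places.

0.829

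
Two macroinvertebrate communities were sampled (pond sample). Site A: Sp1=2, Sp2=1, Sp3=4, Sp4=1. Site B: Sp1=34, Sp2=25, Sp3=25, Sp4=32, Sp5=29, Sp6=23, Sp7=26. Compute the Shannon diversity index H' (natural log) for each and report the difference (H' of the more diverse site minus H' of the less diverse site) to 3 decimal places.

Site A: N=8, proportions 0.25, 0.125, 0.5, 0.125, giving H' = 1.21301 (working shown to 5 dp, full precision carried).
Site B: N=194, proportions 0.17526, 0.12887, 0.12887, 0.16495, 0.14948, 0.11856, 0.13402, giving H' = 1.93682.
Difference = |1.21301 − 1.93682| = 0.72381, i.e. 0.724 to 3 decimal places.

0.724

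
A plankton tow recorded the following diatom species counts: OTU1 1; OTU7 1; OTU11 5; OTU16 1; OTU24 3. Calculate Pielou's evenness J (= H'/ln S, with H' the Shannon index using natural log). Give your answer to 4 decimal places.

0.8492

Total N = 1+1+5+1+3 = 11, so the proportions are 0.090909, 0.090909, 0.454545, 0.090909, 0.272727 (working shown to 6 dp, full precision carried).
H' = −Σ pᵢ ln pᵢ = −((-0.217990) + (-0.217990) + (-0.358390) + (-0.217990) + (-0.354350)) = 1.366711.
With S = 5 species, ln S = 1.609438, so J = 1.366711/1.609438 = 0.849185, i.e. 0.8492 to 4 decimal places.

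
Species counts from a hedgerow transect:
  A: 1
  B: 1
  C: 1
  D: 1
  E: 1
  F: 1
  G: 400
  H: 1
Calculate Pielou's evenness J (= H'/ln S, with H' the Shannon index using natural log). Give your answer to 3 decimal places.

Total N = 1+1+1+1+1+1+400+1 = 407, so the proportions are 0.00246, 0.00246, 0.00246, 0.00246, 0.00246, 0.00246, 0.9828, 0.00246 (working shown to 5 dp, full precision carried).
H' = −Σ pᵢ ln pᵢ = −((-0.01476) + (-0.01476) + (-0.01476) + (-0.01476) + (-0.01476) + (-0.01476) + (-0.01705) + (-0.01476)) = 0.12040.
With S = 8 species, ln S = 2.07944, so J = 0.12040/2.07944 = 0.05790, i.e. 0.058 to 3 decimal places.

0.058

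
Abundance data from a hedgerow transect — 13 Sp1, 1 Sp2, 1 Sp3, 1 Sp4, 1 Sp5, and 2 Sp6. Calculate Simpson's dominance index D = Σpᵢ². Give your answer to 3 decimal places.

Total N = 13+1+1+1+1+2 = 19, so the proportions are 0.68421, 0.05263, 0.05263, 0.05263, 0.05263, 0.10526 (working shown to 5 dp, full precision carried).
D = 0.68421² + 0.05263² + 0.05263² + 0.05263² + 0.05263² + 0.10526² = 0.46814 + 0.00277 + 0.00277 + 0.00277 + 0.00277 + 0.01108 = 0.49030.
To 3 decimal places, D = 0.490.

0.490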